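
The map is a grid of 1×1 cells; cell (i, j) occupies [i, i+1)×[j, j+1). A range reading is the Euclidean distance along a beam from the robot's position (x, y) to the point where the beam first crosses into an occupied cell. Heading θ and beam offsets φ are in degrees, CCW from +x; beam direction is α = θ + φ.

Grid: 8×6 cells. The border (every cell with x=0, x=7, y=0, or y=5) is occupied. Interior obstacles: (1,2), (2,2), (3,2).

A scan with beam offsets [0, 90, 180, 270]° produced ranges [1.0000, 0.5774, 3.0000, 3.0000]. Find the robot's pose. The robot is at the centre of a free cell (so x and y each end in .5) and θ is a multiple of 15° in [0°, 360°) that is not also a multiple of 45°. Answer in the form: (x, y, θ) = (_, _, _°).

Enumerate (i+0.5, j+0.5, θ) over the 21 free cells and 16 admissible headings. For each, cast all 4 beams and compare to the given ranges.
  (2.5, 1.5, 15°): beam 1 = 4.6587 ≠ 1.0000 ✗
  (6.5, 2.5, 150°): beam 1 = 5.0000 ≠ 1.0000 ✗
  (5.5, 2.5, 285°): beam 1 = 1.5529 ≠ 1.0000 ✗
  (2.5, 4.5, 285°): beam 1 = 1.5529 ≠ 1.0000 ✗
  …
  (5.5, 4.5, 30°): r_1=1.0000, r_2=0.5774, r_3=3.0000, r_4=3.0000 — all match ✓
No second candidate reproduces the full scan.

(x, y, θ) = (5.5, 4.5, 30°)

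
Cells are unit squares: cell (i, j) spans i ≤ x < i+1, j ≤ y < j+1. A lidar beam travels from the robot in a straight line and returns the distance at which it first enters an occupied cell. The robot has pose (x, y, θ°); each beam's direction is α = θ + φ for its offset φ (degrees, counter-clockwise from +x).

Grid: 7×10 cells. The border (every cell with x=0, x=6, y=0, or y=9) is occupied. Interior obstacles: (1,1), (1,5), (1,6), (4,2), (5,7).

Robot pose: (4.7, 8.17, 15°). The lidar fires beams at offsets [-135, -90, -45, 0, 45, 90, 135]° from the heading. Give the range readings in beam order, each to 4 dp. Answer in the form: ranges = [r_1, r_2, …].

ranges = [7.1245, 1.1591, 0.3464, 1.3459, 0.9584, 0.8593, 1.6600]

beam 1: φ=-135°, α=240°
  direction (-0.5000, -0.8660); cell (4,8); t to first gridline: x 1.4000, y 0.1963 (then +2.0000 / +1.1547)
    (4,7) via y @ 0.1963
    (4,6) via y @ 1.3510
    (3,6) via x @ 1.4000
    (3,5) via y @ 2.5057
    (2,5) via x @ 3.4000
    (2,4) via y @ 3.6604
    (2,3) via y @ 4.8151
    (1,3) via x @ 5.4000
    (1,2) via y @ 5.9698
    (1,1) via y @ 7.1245  # hit
  → r_1 = 7.1245
beam 2: φ=-90°, α=285°
  direction (0.2588, -0.9659); cell (4,8); t to first gridline: x 1.1591, y 0.1760 (then +3.8637 / +1.0353)
    (4,7) via y @ 0.1760
    (5,7) via x @ 1.1591  # hit
  → r_2 = 1.1591
beam 3: φ=-45°, α=330°
  direction (0.8660, -0.5000); cell (4,8); t to first gridline: x 0.3464, y 0.3400 (then +1.1547 / +2.0000)
    (4,7) via y @ 0.3400
    (5,7) via x @ 0.3464  # hit
  → r_3 = 0.3464
beam 4: φ=0°, α=15°
  direction (0.9659, 0.2588); cell (4,8); t to first gridline: x 0.3106, y 3.2069 (then +1.0353 / +3.8637)
    (5,8) via x @ 0.3106
    (6,8) via x @ 1.3459  # hit
  → r_4 = 1.3459
beam 5: φ=45°, α=60°
  direction (0.5000, 0.8660); cell (4,8); t to first gridline: x 0.6000, y 0.9584 (then +2.0000 / +1.1547)
    (5,8) via x @ 0.6000
    (5,9) via y @ 0.9584  # hit
  → r_5 = 0.9584
beam 6: φ=90°, α=105°
  direction (-0.2588, 0.9659); cell (4,8); t to first gridline: x 2.7046, y 0.8593 (then +3.8637 / +1.0353)
    (4,9) via y @ 0.8593  # hit
  → r_6 = 0.8593
beam 7: φ=135°, α=150°
  direction (-0.8660, 0.5000); cell (4,8); t to first gridline: x 0.8083, y 1.6600 (then +1.1547 / +2.0000)
    (3,8) via x @ 0.8083
    (3,9) via y @ 1.6600  # hit
  → r_7 = 1.6600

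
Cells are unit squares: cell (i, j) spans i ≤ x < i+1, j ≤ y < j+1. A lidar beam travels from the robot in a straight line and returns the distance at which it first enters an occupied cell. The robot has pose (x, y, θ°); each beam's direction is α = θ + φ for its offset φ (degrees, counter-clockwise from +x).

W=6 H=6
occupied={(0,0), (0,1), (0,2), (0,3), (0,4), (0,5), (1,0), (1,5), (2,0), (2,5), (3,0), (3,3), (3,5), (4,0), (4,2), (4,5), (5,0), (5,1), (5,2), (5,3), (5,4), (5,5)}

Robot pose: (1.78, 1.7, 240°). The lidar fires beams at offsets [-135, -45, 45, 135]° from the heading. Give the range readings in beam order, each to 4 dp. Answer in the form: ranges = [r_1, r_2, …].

ranges = [3.0137, 0.8075, 0.7247, 2.2983]

beam 1: φ=-135°, α=105°
  cosα=-0.2588 sinα=0.9659 | (1,1) | tMaxX 3.0137 tMaxY 0.3106 | tΔX 3.8637 tΔY 1.0353
    t=0.3106 [y] (1,2)
    t=1.3459 [y] (1,3)
    t=2.3811 [y] (1,4)
    t=3.0137 [x] (0,4) — stop
  → r_1 = 3.0137
beam 2: φ=-45°, α=195°
  cosα=-0.9659 sinα=-0.2588 | (1,1) | tMaxX 0.8075 tMaxY 2.7046 | tΔX 1.0353 tΔY 3.8637
    t=0.8075 [x] (0,1) — stop
  → r_2 = 0.8075
beam 3: φ=45°, α=285°
  cosα=0.2588 sinα=-0.9659 | (1,1) | tMaxX 0.8500 tMaxY 0.7247 | tΔX 3.8637 tΔY 1.0353
    t=0.7247 [y] (1,0) — stop
  → r_3 = 0.7247
beam 4: φ=135°, α=15°
  cosα=0.9659 sinα=0.2588 | (1,1) | tMaxX 0.2278 tMaxY 1.1591 | tΔX 1.0353 tΔY 3.8637
    t=0.2278 [x] (2,1)
    t=1.1591 [y] (2,2)
    t=1.2630 [x] (3,2)
    t=2.2983 [x] (4,2) — stop
  → r_4 = 2.2983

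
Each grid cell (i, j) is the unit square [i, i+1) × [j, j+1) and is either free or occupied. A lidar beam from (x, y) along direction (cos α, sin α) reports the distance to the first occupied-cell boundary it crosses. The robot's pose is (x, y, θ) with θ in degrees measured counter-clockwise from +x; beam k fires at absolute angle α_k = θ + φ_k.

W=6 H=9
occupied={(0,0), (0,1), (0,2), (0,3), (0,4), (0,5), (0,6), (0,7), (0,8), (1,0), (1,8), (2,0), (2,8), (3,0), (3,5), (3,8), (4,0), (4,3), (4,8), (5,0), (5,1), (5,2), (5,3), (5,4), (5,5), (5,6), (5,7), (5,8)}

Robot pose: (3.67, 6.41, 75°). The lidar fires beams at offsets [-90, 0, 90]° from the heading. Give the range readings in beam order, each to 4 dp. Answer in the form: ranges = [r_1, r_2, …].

beam 1: φ=-90°, α=345°
  cosα=0.9659 sinα=-0.2588 | (3,6) | tMaxX 0.3416 tMaxY 1.5841 | tΔX 1.0353 tΔY 3.8637
    t=0.3416 [x] (4,6)
    t=1.3769 [x] (5,6) — stop
  → r_1 = 1.3769
beam 2: φ=0°, α=75°
  cosα=0.2588 sinα=0.9659 | (3,6) | tMaxX 1.2750 tMaxY 0.6108 | tΔX 3.8637 tΔY 1.0353
    t=0.6108 [y] (3,7)
    t=1.2750 [x] (4,7)
    t=1.6461 [y] (4,8) — stop
  → r_2 = 1.6461
beam 3: φ=90°, α=165°
  cosα=-0.9659 sinα=0.2588 | (3,6) | tMaxX 0.6936 tMaxY 2.2796 | tΔX 1.0353 tΔY 3.8637
    t=0.6936 [x] (2,6)
    t=1.7289 [x] (1,6)
    t=2.2796 [y] (1,7)
    t=2.7642 [x] (0,7) — stop
  → r_3 = 2.7642

ranges = [1.3769, 1.6461, 2.7642]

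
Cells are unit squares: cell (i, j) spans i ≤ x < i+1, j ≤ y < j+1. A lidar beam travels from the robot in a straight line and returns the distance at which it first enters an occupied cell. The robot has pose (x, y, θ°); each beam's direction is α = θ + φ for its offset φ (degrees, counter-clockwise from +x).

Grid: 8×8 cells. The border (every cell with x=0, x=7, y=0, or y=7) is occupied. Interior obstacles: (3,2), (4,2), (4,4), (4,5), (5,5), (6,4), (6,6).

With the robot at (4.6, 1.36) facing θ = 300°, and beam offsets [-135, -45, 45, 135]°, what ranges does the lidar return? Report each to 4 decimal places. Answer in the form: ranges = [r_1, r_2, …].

beam 1: φ=-135°, α=165°
  direction (-0.9659, 0.2588); cell (4,1); t to first gridline: x 0.6212, y 2.4728 (then +1.0353 / +3.8637)
    (3,1) via x @ 0.6212
    (2,1) via x @ 1.6564
    (2,2) via y @ 2.4728
    (1,2) via x @ 2.6917
    (0,2) via x @ 3.7270  # hit
  → r_1 = 3.7270
beam 2: φ=-45°, α=255°
  direction (-0.2588, -0.9659); cell (4,1); t to first gridline: x 2.3182, y 0.3727 (then +3.8637 / +1.0353)
    (4,0) via y @ 0.3727  # hit
  → r_2 = 0.3727
beam 3: φ=45°, α=345°
  direction (0.9659, -0.2588); cell (4,1); t to first gridline: x 0.4141, y 1.3909 (then +1.0353 / +3.8637)
    (5,1) via x @ 0.4141
    (5,0) via y @ 1.3909  # hit
  → r_3 = 1.3909
beam 4: φ=135°, α=75°
  direction (0.2588, 0.9659); cell (4,1); t to first gridline: x 1.5455, y 0.6626 (then +3.8637 / +1.0353)
    (4,2) via y @ 0.6626  # hit
  → r_4 = 0.6626

ranges = [3.7270, 0.3727, 1.3909, 0.6626]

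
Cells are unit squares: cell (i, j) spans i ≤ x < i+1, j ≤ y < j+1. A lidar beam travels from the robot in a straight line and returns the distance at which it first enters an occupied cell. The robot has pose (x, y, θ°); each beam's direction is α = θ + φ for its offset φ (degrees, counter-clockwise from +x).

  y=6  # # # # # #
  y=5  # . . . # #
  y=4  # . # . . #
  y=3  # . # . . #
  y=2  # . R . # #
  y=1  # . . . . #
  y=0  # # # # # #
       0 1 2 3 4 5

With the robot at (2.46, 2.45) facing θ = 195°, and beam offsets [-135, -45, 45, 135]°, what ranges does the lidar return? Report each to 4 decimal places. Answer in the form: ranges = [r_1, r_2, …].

ranges = [0.6351, 1.6859, 1.6743, 2.9000]

beam 1: φ=-135°, α=60°
  direction (0.5000, 0.8660); cell (2,2); t to first gridline: x 1.0800, y 0.6351 (then +2.0000 / +1.1547)
    (2,3) via y @ 0.6351  # hit
  → r_1 = 0.6351
beam 2: φ=-45°, α=150°
  direction (-0.8660, 0.5000); cell (2,2); t to first gridline: x 0.5312, y 1.1000 (then +1.1547 / +2.0000)
    (1,2) via x @ 0.5312
    (1,3) via y @ 1.1000
    (0,3) via x @ 1.6859  # hit
  → r_2 = 1.6859
beam 3: φ=45°, α=240°
  direction (-0.5000, -0.8660); cell (2,2); t to first gridline: x 0.9200, y 0.5196 (then +2.0000 / +1.1547)
    (2,1) via y @ 0.5196
    (1,1) via x @ 0.9200
    (1,0) via y @ 1.6743  # hit
  → r_3 = 1.6743
beam 4: φ=135°, α=330°
  direction (0.8660, -0.5000); cell (2,2); t to first gridline: x 0.6235, y 0.9000 (then +1.1547 / +2.0000)
    (3,2) via x @ 0.6235
    (3,1) via y @ 0.9000
    (4,1) via x @ 1.7782
    (4,0) via y @ 2.9000  # hit
  → r_4 = 2.9000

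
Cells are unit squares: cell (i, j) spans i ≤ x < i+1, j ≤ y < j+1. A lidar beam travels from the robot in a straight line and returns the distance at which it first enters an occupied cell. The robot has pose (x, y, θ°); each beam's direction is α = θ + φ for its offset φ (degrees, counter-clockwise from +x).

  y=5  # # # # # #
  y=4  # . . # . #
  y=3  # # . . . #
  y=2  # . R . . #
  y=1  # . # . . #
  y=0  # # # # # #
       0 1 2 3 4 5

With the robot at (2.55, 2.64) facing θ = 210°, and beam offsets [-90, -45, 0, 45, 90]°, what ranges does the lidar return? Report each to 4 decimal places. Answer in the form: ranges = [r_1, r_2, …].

ranges = [1.1000, 1.3909, 1.7898, 0.6626, 0.7390]

beam 1: φ=-90°, α=120°
  cosα=-0.5000 sinα=0.8660 | (2,2) | tMaxX 1.1000 tMaxY 0.4157 | tΔX 2.0000 tΔY 1.1547
    t=0.4157 [y] (2,3)
    t=1.1000 [x] (1,3) — stop
  → r_1 = 1.1000
beam 2: φ=-45°, α=165°
  cosα=-0.9659 sinα=0.2588 | (2,2) | tMaxX 0.5694 tMaxY 1.3909 | tΔX 1.0353 tΔY 3.8637
    t=0.5694 [x] (1,2)
    t=1.3909 [y] (1,3) — stop
  → r_2 = 1.3909
beam 3: φ=0°, α=210°
  cosα=-0.8660 sinα=-0.5000 | (2,2) | tMaxX 0.6351 tMaxY 1.2800 | tΔX 1.1547 tΔY 2.0000
    t=0.6351 [x] (1,2)
    t=1.2800 [y] (1,1)
    t=1.7898 [x] (0,1) — stop
  → r_3 = 1.7898
beam 4: φ=45°, α=255°
  cosα=-0.2588 sinα=-0.9659 | (2,2) | tMaxX 2.1250 tMaxY 0.6626 | tΔX 3.8637 tΔY 1.0353
    t=0.6626 [y] (2,1) — stop
  → r_4 = 0.6626
beam 5: φ=90°, α=300°
  cosα=0.5000 sinα=-0.8660 | (2,2) | tMaxX 0.9000 tMaxY 0.7390 | tΔX 2.0000 tΔY 1.1547
    t=0.7390 [y] (2,1) — stop
  → r_5 = 0.7390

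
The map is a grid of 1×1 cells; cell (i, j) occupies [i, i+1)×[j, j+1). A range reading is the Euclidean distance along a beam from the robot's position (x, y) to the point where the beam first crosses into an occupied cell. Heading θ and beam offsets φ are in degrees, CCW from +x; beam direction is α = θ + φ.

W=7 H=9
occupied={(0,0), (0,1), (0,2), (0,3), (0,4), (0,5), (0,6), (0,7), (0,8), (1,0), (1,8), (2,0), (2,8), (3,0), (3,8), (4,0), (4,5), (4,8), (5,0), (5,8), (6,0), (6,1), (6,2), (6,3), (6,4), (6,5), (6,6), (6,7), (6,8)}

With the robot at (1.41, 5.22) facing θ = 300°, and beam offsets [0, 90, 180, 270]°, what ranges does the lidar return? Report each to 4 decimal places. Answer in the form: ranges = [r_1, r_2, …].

ranges = [4.8728, 5.3001, 0.8200, 0.4734]

beam 1: φ=0°, α=300°
  direction (0.5000, -0.8660); cell (1,5); t to first gridline: x 1.1800, y 0.2540 (then +2.0000 / +1.1547)
    (1,4) via y @ 0.2540
    (2,4) via x @ 1.1800
    (2,3) via y @ 1.4087
    (2,2) via y @ 2.5634
    (3,2) via x @ 3.1800
    (3,1) via y @ 3.7181
    (3,0) via y @ 4.8728  # hit
  → r_1 = 4.8728
beam 2: φ=90°, α=30°
  direction (0.8660, 0.5000); cell (1,5); t to first gridline: x 0.6813, y 1.5600 (then +1.1547 / +2.0000)
    (2,5) via x @ 0.6813
    (2,6) via y @ 1.5600
    (3,6) via x @ 1.8360
    (4,6) via x @ 2.9907
    (4,7) via y @ 3.5600
    (5,7) via x @ 4.1454
    (6,7) via x @ 5.3001  # hit
  → r_2 = 5.3001
beam 3: φ=180°, α=120°
  direction (-0.5000, 0.8660); cell (1,5); t to first gridline: x 0.8200, y 0.9007 (then +2.0000 / +1.1547)
    (0,5) via x @ 0.8200  # hit
  → r_3 = 0.8200
beam 4: φ=270°, α=210°
  direction (-0.8660, -0.5000); cell (1,5); t to first gridline: x 0.4734, y 0.4400 (then +1.1547 / +2.0000)
    (1,4) via y @ 0.4400
    (0,4) via x @ 0.4734  # hit
  → r_4 = 0.4734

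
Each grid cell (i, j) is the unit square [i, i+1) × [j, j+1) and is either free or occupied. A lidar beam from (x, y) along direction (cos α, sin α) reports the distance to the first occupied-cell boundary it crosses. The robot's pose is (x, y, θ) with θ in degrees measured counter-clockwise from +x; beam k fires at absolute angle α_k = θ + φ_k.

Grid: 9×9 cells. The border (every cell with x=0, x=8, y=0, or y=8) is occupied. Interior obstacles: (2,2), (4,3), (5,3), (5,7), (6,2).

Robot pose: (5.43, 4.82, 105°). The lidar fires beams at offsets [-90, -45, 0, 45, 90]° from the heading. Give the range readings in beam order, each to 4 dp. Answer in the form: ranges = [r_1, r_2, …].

beam 1: φ=-90°, α=15°
  d=(0.9659,0.2588)  start (5,4)  tX=0.5901 tY=0.6955  stride 1/|dx|=1.0353 1/|dy|=3.8637
    cross x-line → (6,4), t=0.5901
    cross y-line → (6,5), t=0.6955
    cross x-line → (7,5), t=1.6254
    cross x-line → (8,5), t=2.6607 (wall)
  → r_1 = 2.6607
beam 2: φ=-45°, α=60°
  d=(0.5000,0.8660)  start (5,4)  tX=1.1400 tY=0.2078  stride 1/|dx|=2.0000 1/|dy|=1.1547
    cross y-line → (5,5), t=0.2078
    cross x-line → (6,5), t=1.1400
    cross y-line → (6,6), t=1.3625
    cross y-line → (6,7), t=2.5172
    cross x-line → (7,7), t=3.1400
    cross y-line → (7,8), t=3.6719 (wall)
  → r_2 = 3.6719
beam 3: φ=0°, α=105°
  d=(-0.2588,0.9659)  start (5,4)  tX=1.6614 tY=0.1863  stride 1/|dx|=3.8637 1/|dy|=1.0353
    cross y-line → (5,5), t=0.1863
    cross y-line → (5,6), t=1.2216
    cross x-line → (4,6), t=1.6614
    cross y-line → (4,7), t=2.2569
    cross y-line → (4,8), t=3.2922 (wall)
  → r_3 = 3.2922
beam 4: φ=45°, α=150°
  d=(-0.8660,0.5000)  start (5,4)  tX=0.4965 tY=0.3600  stride 1/|dx|=1.1547 1/|dy|=2.0000
    cross y-line → (5,5), t=0.3600
    cross x-line → (4,5), t=0.4965
    cross x-line → (3,5), t=1.6512
    cross y-line → (3,6), t=2.3600
    cross x-line → (2,6), t=2.8059
    cross x-line → (1,6), t=3.9606
    cross y-line → (1,7), t=4.3600
    cross x-line → (0,7), t=5.1153 (wall)
  → r_4 = 5.1153
beam 5: φ=90°, α=195°
  d=(-0.9659,-0.2588)  start (5,4)  tX=0.4452 tY=3.1682  stride 1/|dx|=1.0353 1/|dy|=3.8637
    cross x-line → (4,4), t=0.4452
    cross x-line → (3,4), t=1.4804
    cross x-line → (2,4), t=2.5157
    cross y-line → (2,3), t=3.1682
    cross x-line → (1,3), t=3.5510
    cross x-line → (0,3), t=4.5863 (wall)
  → r_5 = 4.5863

ranges = [2.6607, 3.6719, 3.2922, 5.1153, 4.5863]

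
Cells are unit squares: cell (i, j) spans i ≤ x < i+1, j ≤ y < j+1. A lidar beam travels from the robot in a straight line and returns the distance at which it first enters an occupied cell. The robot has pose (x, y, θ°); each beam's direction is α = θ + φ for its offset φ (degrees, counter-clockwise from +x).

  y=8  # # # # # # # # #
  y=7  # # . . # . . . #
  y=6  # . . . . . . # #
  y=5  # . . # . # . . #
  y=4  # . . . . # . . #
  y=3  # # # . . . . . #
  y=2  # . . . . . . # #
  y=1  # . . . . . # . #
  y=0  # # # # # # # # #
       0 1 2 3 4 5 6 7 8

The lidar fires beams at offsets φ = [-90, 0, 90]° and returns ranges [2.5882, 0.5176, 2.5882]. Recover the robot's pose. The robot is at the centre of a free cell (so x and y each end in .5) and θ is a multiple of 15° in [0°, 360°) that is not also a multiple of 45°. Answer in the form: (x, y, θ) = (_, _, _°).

Candidates: 39 free-cell centres × 16 headings = 624 poses. Raycast each; keep the one whose scan matches to 4 dp.
  (1.5, 2.5, 150°): beam 1 = 0.5774 ≠ 2.5882 ✗
  (2.5, 7.5, 255°): beam 1 = 0.5176 ≠ 2.5882 ✗
  (2.5, 6.5, 105°): beam 1 = 1.9319 ≠ 2.5882 ✗
  (7.5, 5.5, 60°): beam 1 = 0.5774 ≠ 2.5882 ✗
  …
  (6.5, 5.5, 195°): r_1=2.5882, r_2=0.5176, r_3=2.5882 — all match ✓
No second candidate reproduces the full scan.

(x, y, θ) = (6.5, 5.5, 195°)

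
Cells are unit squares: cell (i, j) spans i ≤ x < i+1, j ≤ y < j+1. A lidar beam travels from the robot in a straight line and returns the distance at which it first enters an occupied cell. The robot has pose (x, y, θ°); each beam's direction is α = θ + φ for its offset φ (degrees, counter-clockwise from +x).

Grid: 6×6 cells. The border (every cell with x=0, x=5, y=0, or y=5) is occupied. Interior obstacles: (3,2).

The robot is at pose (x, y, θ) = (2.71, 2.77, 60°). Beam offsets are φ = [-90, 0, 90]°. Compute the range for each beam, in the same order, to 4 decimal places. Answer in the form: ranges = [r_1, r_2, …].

ranges = [0.3349, 2.5750, 1.9745]

beam 1: φ=-90°, α=330°
  direction (0.8660, -0.5000); cell (2,2); t to first gridline: x 0.3349, y 1.5400 (then +1.1547 / +2.0000)
    (3,2) via x @ 0.3349  # hit
  → r_1 = 0.3349
beam 2: φ=0°, α=60°
  direction (0.5000, 0.8660); cell (2,2); t to first gridline: x 0.5800, y 0.2656 (then +2.0000 / +1.1547)
    (2,3) via y @ 0.2656
    (3,3) via x @ 0.5800
    (3,4) via y @ 1.4203
    (3,5) via y @ 2.5750  # hit
  → r_2 = 2.5750
beam 3: φ=90°, α=150°
  direction (-0.8660, 0.5000); cell (2,2); t to first gridline: x 0.8198, y 0.4600 (then +1.1547 / +2.0000)
    (2,3) via y @ 0.4600
    (1,3) via x @ 0.8198
    (0,3) via x @ 1.9745  # hit
  → r_3 = 1.9745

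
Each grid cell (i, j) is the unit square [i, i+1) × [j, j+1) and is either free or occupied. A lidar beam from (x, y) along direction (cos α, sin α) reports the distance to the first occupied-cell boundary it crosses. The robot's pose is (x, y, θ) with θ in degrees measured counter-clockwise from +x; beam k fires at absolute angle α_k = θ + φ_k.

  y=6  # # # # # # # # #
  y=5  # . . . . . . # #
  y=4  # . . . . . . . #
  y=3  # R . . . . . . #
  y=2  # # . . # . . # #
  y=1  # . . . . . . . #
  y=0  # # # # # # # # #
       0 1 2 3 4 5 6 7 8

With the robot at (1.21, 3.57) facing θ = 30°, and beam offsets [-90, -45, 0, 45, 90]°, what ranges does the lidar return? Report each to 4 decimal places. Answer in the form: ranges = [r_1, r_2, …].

ranges = [0.6582, 2.8884, 4.8600, 2.5157, 0.4200]

beam 1: φ=-90°, α=300°
  dir = (cos 300°, sin 300°) = (0.5000, -0.8660); from cell (1,3)
  next x-line at t=1.5800, next y-line at t=0.6582; Δt_x=2.0000, Δt_y=1.1547
    y: enter (1,2) at t=0.6582 ← occupied
  → r_1 = 0.6582
beam 2: φ=-45°, α=345°
  dir = (cos 345°, sin 345°) = (0.9659, -0.2588); from cell (1,3)
  next x-line at t=0.8179, next y-line at t=2.2023; Δt_x=1.0353, Δt_y=3.8637
    x: enter (2,3) at t=0.8179
    x: enter (3,3) at t=1.8531
    y: enter (3,2) at t=2.2023
    x: enter (4,2) at t=2.8884 ← occupied
  → r_2 = 2.8884
beam 3: φ=0°, α=30°
  dir = (cos 30°, sin 30°) = (0.8660, 0.5000); from cell (1,3)
  next x-line at t=0.9122, next y-line at t=0.8600; Δt_x=1.1547, Δt_y=2.0000
    y: enter (1,4) at t=0.8600
    x: enter (2,4) at t=0.9122
    x: enter (3,4) at t=2.0669
    y: enter (3,5) at t=2.8600
    x: enter (4,5) at t=3.2216
    x: enter (5,5) at t=4.3763
    y: enter (5,6) at t=4.8600 ← occupied
  → r_3 = 4.8600
beam 4: φ=45°, α=75°
  dir = (cos 75°, sin 75°) = (0.2588, 0.9659); from cell (1,3)
  next x-line at t=3.0523, next y-line at t=0.4452; Δt_x=3.8637, Δt_y=1.0353
    y: enter (1,4) at t=0.4452
    y: enter (1,5) at t=1.4804
    y: enter (1,6) at t=2.5157 ← occupied
  → r_4 = 2.5157
beam 5: φ=90°, α=120°
  dir = (cos 120°, sin 120°) = (-0.5000, 0.8660); from cell (1,3)
  next x-line at t=0.4200, next y-line at t=0.4965; Δt_x=2.0000, Δt_y=1.1547
    x: enter (0,3) at t=0.4200 ← occupied
  → r_5 = 0.4200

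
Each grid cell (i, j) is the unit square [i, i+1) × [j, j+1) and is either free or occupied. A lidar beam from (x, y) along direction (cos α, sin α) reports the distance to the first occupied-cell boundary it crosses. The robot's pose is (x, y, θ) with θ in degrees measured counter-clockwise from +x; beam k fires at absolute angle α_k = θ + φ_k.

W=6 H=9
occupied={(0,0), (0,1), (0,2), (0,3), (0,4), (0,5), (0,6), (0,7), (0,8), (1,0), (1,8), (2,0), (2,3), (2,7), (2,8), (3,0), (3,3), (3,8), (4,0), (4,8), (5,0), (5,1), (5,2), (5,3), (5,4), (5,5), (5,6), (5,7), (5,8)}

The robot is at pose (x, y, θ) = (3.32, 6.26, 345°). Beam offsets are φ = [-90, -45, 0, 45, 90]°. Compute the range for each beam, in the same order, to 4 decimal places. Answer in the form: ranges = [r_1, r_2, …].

ranges = [2.3397, 3.3600, 1.7393, 1.9399, 1.8014]

beam 1: φ=-90°, α=255°
  direction (-0.2588, -0.9659); cell (3,6); t to first gridline: x 1.2364, y 0.2692 (then +3.8637 / +1.0353)
    (3,5) via y @ 0.2692
    (2,5) via x @ 1.2364
    (2,4) via y @ 1.3044
    (2,3) via y @ 2.3397  # hit
  → r_1 = 2.3397
beam 2: φ=-45°, α=300°
  direction (0.5000, -0.8660); cell (3,6); t to first gridline: x 1.3600, y 0.3002 (then +2.0000 / +1.1547)
    (3,5) via y @ 0.3002
    (4,5) via x @ 1.3600
    (4,4) via y @ 1.4549
    (4,3) via y @ 2.6096
    (5,3) via x @ 3.3600  # hit
  → r_2 = 3.3600
beam 3: φ=0°, α=345°
  direction (0.9659, -0.2588); cell (3,6); t to first gridline: x 0.7040, y 1.0046 (then +1.0353 / +3.8637)
    (4,6) via x @ 0.7040
    (4,5) via y @ 1.0046
    (5,5) via x @ 1.7393  # hit
  → r_3 = 1.7393
beam 4: φ=45°, α=30°
  direction (0.8660, 0.5000); cell (3,6); t to first gridline: x 0.7852, y 1.4800 (then +1.1547 / +2.0000)
    (4,6) via x @ 0.7852
    (4,7) via y @ 1.4800
    (5,7) via x @ 1.9399  # hit
  → r_4 = 1.9399
beam 5: φ=90°, α=75°
  direction (0.2588, 0.9659); cell (3,6); t to first gridline: x 2.6273, y 0.7661 (then +3.8637 / +1.0353)
    (3,7) via y @ 0.7661
    (3,8) via y @ 1.8014  # hit
  → r_5 = 1.8014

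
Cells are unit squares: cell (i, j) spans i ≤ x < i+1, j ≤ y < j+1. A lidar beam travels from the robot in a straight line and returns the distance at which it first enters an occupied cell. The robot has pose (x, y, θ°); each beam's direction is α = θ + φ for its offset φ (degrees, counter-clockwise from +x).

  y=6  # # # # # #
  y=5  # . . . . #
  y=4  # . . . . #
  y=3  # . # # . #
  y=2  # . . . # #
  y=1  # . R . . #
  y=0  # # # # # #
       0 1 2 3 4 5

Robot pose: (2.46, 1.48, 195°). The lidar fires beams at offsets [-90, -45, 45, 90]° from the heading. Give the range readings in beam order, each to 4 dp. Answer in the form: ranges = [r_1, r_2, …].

ranges = [1.5736, 1.6859, 0.5543, 0.4969]

beam 1: φ=-90°, α=105°
  d=(-0.2588,0.9659)  start (2,1)  tX=1.7773 tY=0.5383  stride 1/|dx|=3.8637 1/|dy|=1.0353
    cross y-line → (2,2), t=0.5383
    cross y-line → (2,3), t=1.5736 (wall)
  → r_1 = 1.5736
beam 2: φ=-45°, α=150°
  d=(-0.8660,0.5000)  start (2,1)  tX=0.5312 tY=1.0400  stride 1/|dx|=1.1547 1/|dy|=2.0000
    cross x-line → (1,1), t=0.5312
    cross y-line → (1,2), t=1.0400
    cross x-line → (0,2), t=1.6859 (wall)
  → r_2 = 1.6859
beam 3: φ=45°, α=240°
  d=(-0.5000,-0.8660)  start (2,1)  tX=0.9200 tY=0.5543  stride 1/|dx|=2.0000 1/|dy|=1.1547
    cross y-line → (2,0), t=0.5543 (wall)
  → r_3 = 0.5543
beam 4: φ=90°, α=285°
  d=(0.2588,-0.9659)  start (2,1)  tX=2.0864 tY=0.4969  stride 1/|dx|=3.8637 1/|dy|=1.0353
    cross y-line → (2,0), t=0.4969 (wall)
  → r_4 = 0.4969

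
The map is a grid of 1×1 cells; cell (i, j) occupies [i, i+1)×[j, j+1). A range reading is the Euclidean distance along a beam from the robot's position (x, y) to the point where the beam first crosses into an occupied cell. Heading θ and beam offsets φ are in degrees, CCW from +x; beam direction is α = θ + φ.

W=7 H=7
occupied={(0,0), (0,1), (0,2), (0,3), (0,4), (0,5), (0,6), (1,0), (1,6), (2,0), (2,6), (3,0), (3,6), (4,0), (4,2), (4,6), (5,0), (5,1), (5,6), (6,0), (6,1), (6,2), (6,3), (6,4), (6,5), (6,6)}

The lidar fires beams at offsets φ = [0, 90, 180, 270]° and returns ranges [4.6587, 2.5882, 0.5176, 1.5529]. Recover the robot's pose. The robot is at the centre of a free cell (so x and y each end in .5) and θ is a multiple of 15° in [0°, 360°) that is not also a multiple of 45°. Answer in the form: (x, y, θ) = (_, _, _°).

Candidates: 23 free-cell centres × 16 headings = 368 poses. Raycast each; keep the one whose scan matches to 4 dp.
  (1.5, 1.5, 30°): beam 1 = 2.8868 ≠ 4.6587 ✗
  (2.5, 3.5, 150°): beam 1 = 1.7321 ≠ 4.6587 ✗
  (1.5, 4.5, 60°): beam 1 = 1.7321 ≠ 4.6587 ✗
  (3.5, 1.5, 195°): beam 1 = 1.9319 ≠ 4.6587 ✗
  (2.5, 1.5, 60°): beam 1 = 5.1962 ≠ 4.6587 ✗
  …
  (3.5, 1.5, 75°): r_1=4.6587, r_2=2.5882, r_3=0.5176, r_4=1.5529 — all match ✓
Unique over the lattice → pose = (3.5, 1.5, 75°).

(x, y, θ) = (3.5, 1.5, 75°)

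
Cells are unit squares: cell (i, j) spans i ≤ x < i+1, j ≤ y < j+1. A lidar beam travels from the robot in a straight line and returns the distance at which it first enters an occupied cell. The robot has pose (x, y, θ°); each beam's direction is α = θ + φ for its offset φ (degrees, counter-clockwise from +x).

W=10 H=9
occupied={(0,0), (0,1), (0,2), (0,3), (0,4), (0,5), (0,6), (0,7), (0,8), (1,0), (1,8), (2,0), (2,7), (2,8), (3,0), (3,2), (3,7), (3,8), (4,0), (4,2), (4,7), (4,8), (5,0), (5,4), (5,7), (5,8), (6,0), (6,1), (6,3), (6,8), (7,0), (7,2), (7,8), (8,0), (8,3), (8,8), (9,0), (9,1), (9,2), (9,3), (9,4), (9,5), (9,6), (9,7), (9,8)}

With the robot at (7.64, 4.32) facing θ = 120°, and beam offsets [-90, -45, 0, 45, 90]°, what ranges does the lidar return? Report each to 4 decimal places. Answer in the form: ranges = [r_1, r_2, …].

ranges = [1.5704, 3.8098, 3.2800, 1.6979, 0.7390]

beam 1: φ=-90°, α=30°
  d=(0.8660,0.5000)  start (7,4)  tX=0.4157 tY=1.3600  stride 1/|dx|=1.1547 1/|dy|=2.0000
    cross x-line → (8,4), t=0.4157
    cross y-line → (8,5), t=1.3600
    cross x-line → (9,5), t=1.5704 (wall)
  → r_1 = 1.5704
beam 2: φ=-45°, α=75°
  d=(0.2588,0.9659)  start (7,4)  tX=1.3909 tY=0.7040  stride 1/|dx|=3.8637 1/|dy|=1.0353
    cross y-line → (7,5), t=0.7040
    cross x-line → (8,5), t=1.3909
    cross y-line → (8,6), t=1.7393
    cross y-line → (8,7), t=2.7745
    cross y-line → (8,8), t=3.8098 (wall)
  → r_2 = 3.8098
beam 3: φ=0°, α=120°
  d=(-0.5000,0.8660)  start (7,4)  tX=1.2800 tY=0.7852  stride 1/|dx|=2.0000 1/|dy|=1.1547
    cross y-line → (7,5), t=0.7852
    cross x-line → (6,5), t=1.2800
    cross y-line → (6,6), t=1.9399
    cross y-line → (6,7), t=3.0946
    cross x-line → (5,7), t=3.2800 (wall)
  → r_3 = 3.2800
beam 4: φ=45°, α=165°
  d=(-0.9659,0.2588)  start (7,4)  tX=0.6626 tY=2.6273  stride 1/|dx|=1.0353 1/|dy|=3.8637
    cross x-line → (6,4), t=0.6626
    cross x-line → (5,4), t=1.6979 (wall)
  → r_4 = 1.6979
beam 5: φ=90°, α=210°
  d=(-0.8660,-0.5000)  start (7,4)  tX=0.7390 tY=0.6400  stride 1/|dx|=1.1547 1/|dy|=2.0000
    cross y-line → (7,3), t=0.6400
    cross x-line → (6,3), t=0.7390 (wall)
  → r_5 = 0.7390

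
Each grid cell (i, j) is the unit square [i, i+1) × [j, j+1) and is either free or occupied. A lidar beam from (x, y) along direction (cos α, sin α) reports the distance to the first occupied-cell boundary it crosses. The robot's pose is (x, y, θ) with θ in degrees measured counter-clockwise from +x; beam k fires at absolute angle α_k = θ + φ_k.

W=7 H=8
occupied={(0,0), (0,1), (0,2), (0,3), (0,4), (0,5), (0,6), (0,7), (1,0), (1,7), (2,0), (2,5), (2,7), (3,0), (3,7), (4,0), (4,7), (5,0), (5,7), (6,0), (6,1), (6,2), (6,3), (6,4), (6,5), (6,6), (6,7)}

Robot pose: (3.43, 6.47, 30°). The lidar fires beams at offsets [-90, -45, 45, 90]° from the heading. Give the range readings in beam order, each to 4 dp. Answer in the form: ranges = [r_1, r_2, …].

beam 1: φ=-90°, α=300°
  direction (0.5000, -0.8660); cell (3,6); t to first gridline: x 1.1400, y 0.5427 (then +2.0000 / +1.1547)
    (3,5) via y @ 0.5427
    (4,5) via x @ 1.1400
    (4,4) via y @ 1.6974
    (4,3) via y @ 2.8521
    (5,3) via x @ 3.1400
    (5,2) via y @ 4.0068
    (6,2) via x @ 5.1400  # hit
  → r_1 = 5.1400
beam 2: φ=-45°, α=345°
  direction (0.9659, -0.2588); cell (3,6); t to first gridline: x 0.5901, y 1.8159 (then +1.0353 / +3.8637)
    (4,6) via x @ 0.5901
    (5,6) via x @ 1.6254
    (5,5) via y @ 1.8159
    (6,5) via x @ 2.6607  # hit
  → r_2 = 2.6607
beam 3: φ=45°, α=75°
  direction (0.2588, 0.9659); cell (3,6); t to first gridline: x 2.2023, y 0.5487 (then +3.8637 / +1.0353)
    (3,7) via y @ 0.5487  # hit
  → r_3 = 0.5487
beam 4: φ=90°, α=120°
  direction (-0.5000, 0.8660); cell (3,6); t to first gridline: x 0.8600, y 0.6120 (then +2.0000 / +1.1547)
    (3,7) via y @ 0.6120  # hit
  → r_4 = 0.6120

ranges = [5.1400, 2.6607, 0.5487, 0.6120]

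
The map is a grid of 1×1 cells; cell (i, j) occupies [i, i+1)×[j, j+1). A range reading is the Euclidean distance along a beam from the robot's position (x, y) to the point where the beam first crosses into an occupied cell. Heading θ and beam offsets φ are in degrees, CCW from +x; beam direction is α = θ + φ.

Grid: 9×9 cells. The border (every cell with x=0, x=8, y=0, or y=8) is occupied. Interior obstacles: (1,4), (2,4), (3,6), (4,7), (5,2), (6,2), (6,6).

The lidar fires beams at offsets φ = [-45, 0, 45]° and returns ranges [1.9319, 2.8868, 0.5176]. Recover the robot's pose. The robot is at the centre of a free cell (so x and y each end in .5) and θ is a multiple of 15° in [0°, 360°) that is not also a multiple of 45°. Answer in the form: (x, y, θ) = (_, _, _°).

(x, y, θ) = (3.5, 7.5, 210°)

The pose lattice has 42·16 = 672 candidates. Test each by forward raycasting.
  (2.5, 3.5, 195°): beam 1 = 1.0000 ≠ 1.9319 ✗
  (5.5, 7.5, 210°): beam 1 = 0.5176 ≠ 1.9319 ✗
  (7.5, 3.5, 285°): beam 1 = 1.0000 ≠ 1.9319 ✗
  …
  (3.5, 7.5, 210°): r_1=1.9319, r_2=2.8868, r_3=0.5176 — all match ✓
Only this pose fits every beam.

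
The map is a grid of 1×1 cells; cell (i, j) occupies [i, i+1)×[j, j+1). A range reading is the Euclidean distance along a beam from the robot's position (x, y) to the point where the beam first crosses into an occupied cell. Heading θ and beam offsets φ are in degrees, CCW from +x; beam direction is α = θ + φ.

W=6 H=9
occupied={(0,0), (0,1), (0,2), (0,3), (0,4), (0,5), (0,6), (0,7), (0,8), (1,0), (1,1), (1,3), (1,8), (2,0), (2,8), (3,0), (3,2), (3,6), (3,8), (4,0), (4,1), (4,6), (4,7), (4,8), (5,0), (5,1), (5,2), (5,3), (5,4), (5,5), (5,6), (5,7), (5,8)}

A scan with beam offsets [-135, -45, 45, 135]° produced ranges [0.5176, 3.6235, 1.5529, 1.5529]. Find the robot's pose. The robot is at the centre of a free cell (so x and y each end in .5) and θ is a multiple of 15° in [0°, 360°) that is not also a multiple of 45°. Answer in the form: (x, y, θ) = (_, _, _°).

Enumerate (i+0.5, j+0.5, θ) over the 21 free cells and 16 admissible headings. For each, cast all 4 beams and compare to the given ranges.
  (3.5, 1.5, 330°): beam 1 = 1.5529 ≠ 0.5176 ✗
  (3.5, 5.5, 330°): beam 1 = 2.5882 ≠ 0.5176 ✗
  (1.5, 7.5, 285°): beam 1 = 0.5774 ≠ 0.5176 ✗
  …
  (2.5, 2.5, 120°): r_1=0.5176, r_2=3.6235, r_3=1.5529, r_4=1.5529 — all match ✓
Only this pose fits every beam.

(x, y, θ) = (2.5, 2.5, 120°)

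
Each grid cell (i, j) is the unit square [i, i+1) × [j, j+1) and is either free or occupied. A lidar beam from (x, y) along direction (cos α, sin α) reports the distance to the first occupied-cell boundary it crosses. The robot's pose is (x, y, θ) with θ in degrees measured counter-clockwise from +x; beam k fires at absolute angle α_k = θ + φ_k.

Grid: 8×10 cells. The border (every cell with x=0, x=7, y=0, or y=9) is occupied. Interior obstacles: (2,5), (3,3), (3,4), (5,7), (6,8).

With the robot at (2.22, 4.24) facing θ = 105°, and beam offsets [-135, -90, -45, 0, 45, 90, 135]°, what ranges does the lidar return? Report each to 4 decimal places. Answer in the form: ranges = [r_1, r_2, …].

beam 1: φ=-135°, α=330°
  direction (0.8660, -0.5000); cell (2,4); t to first gridline: x 0.9007, y 0.4800 (then +1.1547 / +2.0000)
    (2,3) via y @ 0.4800
    (3,3) via x @ 0.9007  # hit
  → r_1 = 0.9007
beam 2: φ=-90°, α=15°
  direction (0.9659, 0.2588); cell (2,4); t to first gridline: x 0.8075, y 2.9364 (then +1.0353 / +3.8637)
    (3,4) via x @ 0.8075  # hit
  → r_2 = 0.8075
beam 3: φ=-45°, α=60°
  direction (0.5000, 0.8660); cell (2,4); t to first gridline: x 1.5600, y 0.8776 (then +2.0000 / +1.1547)
    (2,5) via y @ 0.8776  # hit
  → r_3 = 0.8776
beam 4: φ=0°, α=105°
  direction (-0.2588, 0.9659); cell (2,4); t to first gridline: x 0.8500, y 0.7868 (then +3.8637 / +1.0353)
    (2,5) via y @ 0.7868  # hit
  → r_4 = 0.7868
beam 5: φ=45°, α=150°
  direction (-0.8660, 0.5000); cell (2,4); t to first gridline: x 0.2540, y 1.5200 (then +1.1547 / +2.0000)
    (1,4) via x @ 0.2540
    (0,4) via x @ 1.4087  # hit
  → r_5 = 1.4087
beam 6: φ=90°, α=195°
  direction (-0.9659, -0.2588); cell (2,4); t to first gridline: x 0.2278, y 0.9273 (then +1.0353 / +3.8637)
    (1,4) via x @ 0.2278
    (1,3) via y @ 0.9273
    (0,3) via x @ 1.2630  # hit
  → r_6 = 1.2630
beam 7: φ=135°, α=240°
  direction (-0.5000, -0.8660); cell (2,4); t to first gridline: x 0.4400, y 0.2771 (then +2.0000 / +1.1547)
    (2,3) via y @ 0.2771
    (1,3) via x @ 0.4400
    (1,2) via y @ 1.4318
    (0,2) via x @ 2.4400  # hit
  → r_7 = 2.4400

ranges = [0.9007, 0.8075, 0.8776, 0.7868, 1.4087, 1.2630, 2.4400]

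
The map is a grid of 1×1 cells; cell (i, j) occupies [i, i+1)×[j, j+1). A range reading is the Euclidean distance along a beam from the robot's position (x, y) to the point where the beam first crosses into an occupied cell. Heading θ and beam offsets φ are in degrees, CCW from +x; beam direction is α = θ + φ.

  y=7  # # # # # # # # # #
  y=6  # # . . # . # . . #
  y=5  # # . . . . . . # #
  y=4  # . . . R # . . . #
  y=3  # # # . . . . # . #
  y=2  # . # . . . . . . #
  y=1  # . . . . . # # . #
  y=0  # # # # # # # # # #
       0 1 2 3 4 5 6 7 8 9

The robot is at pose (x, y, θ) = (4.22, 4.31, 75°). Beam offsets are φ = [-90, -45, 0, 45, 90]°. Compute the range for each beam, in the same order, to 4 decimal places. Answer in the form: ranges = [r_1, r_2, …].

beam 1: φ=-90°, α=345°
  cosα=0.9659 sinα=-0.2588 | (4,4) | tMaxX 0.8075 tMaxY 1.1977 | tΔX 1.0353 tΔY 3.8637
    t=0.8075 [x] (5,4) — stop
  → r_1 = 0.8075
beam 2: φ=-45°, α=30°
  cosα=0.8660 sinα=0.5000 | (4,4) | tMaxX 0.9007 tMaxY 1.3800 | tΔX 1.1547 tΔY 2.0000
    t=0.9007 [x] (5,4) — stop
  → r_2 = 0.9007
beam 3: φ=0°, α=75°
  cosα=0.2588 sinα=0.9659 | (4,4) | tMaxX 3.0137 tMaxY 0.7143 | tΔX 3.8637 tΔY 1.0353
    t=0.7143 [y] (4,5)
    t=1.7496 [y] (4,6) — stop
  → r_3 = 1.7496
beam 4: φ=45°, α=120°
  cosα=-0.5000 sinα=0.8660 | (4,4) | tMaxX 0.4400 tMaxY 0.7967 | tΔX 2.0000 tΔY 1.1547
    t=0.4400 [x] (3,4)
    t=0.7967 [y] (3,5)
    t=1.9514 [y] (3,6)
    t=2.4400 [x] (2,6)
    t=3.1061 [y] (2,7) — stop
  → r_4 = 3.1061
beam 5: φ=90°, α=165°
  cosα=-0.9659 sinα=0.2588 | (4,4) | tMaxX 0.2278 tMaxY 2.6660 | tΔX 1.0353 tΔY 3.8637
    t=0.2278 [x] (3,4)
    t=1.2630 [x] (2,4)
    t=2.2983 [x] (1,4)
    t=2.6660 [y] (1,5) — stop
  → r_5 = 2.6660

ranges = [0.8075, 0.9007, 1.7496, 3.1061, 2.6660]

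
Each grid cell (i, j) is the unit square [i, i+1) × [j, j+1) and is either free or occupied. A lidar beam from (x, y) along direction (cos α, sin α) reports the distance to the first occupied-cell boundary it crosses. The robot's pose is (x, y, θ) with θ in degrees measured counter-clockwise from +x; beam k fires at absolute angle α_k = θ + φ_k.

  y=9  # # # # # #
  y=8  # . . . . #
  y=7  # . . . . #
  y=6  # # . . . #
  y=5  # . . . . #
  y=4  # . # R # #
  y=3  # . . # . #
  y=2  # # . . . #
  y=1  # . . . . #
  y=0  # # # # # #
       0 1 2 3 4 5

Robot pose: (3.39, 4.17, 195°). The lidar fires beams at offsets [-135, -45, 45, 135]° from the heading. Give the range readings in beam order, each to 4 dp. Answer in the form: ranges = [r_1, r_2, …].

ranges = [3.2200, 0.4503, 0.1963, 0.3400]

beam 1: φ=-135°, α=60°
  cosα=0.5000 sinα=0.8660 | (3,4) | tMaxX 1.2200 tMaxY 0.9584 | tΔX 2.0000 tΔY 1.1547
    t=0.9584 [y] (3,5)
    t=1.2200 [x] (4,5)
    t=2.1131 [y] (4,6)
    t=3.2200 [x] (5,6) — stop
  → r_1 = 3.2200
beam 2: φ=-45°, α=150°
  cosα=-0.8660 sinα=0.5000 | (3,4) | tMaxX 0.4503 tMaxY 1.6600 | tΔX 1.1547 tΔY 2.0000
    t=0.4503 [x] (2,4) — stop
  → r_2 = 0.4503
beam 3: φ=45°, α=240°
  cosα=-0.5000 sinα=-0.8660 | (3,4) | tMaxX 0.7800 tMaxY 0.1963 | tΔX 2.0000 tΔY 1.1547
    t=0.1963 [y] (3,3) — stop
  → r_3 = 0.1963
beam 4: φ=135°, α=330°
  cosα=0.8660 sinα=-0.5000 | (3,4) | tMaxX 0.7044 tMaxY 0.3400 | tΔX 1.1547 tΔY 2.0000
    t=0.3400 [y] (3,3) — stop
  → r_4 = 0.3400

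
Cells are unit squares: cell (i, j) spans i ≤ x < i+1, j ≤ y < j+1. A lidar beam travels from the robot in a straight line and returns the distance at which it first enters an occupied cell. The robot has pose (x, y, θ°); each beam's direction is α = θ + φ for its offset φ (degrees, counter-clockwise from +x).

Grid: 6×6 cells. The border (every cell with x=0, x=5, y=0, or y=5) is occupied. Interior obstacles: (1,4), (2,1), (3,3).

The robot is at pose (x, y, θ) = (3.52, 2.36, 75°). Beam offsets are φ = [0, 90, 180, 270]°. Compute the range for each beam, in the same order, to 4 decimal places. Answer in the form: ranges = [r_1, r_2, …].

ranges = [0.6626, 2.6089, 1.4080, 1.5322]

beam 1: φ=0°, α=75°
  d=(0.2588,0.9659)  start (3,2)  tX=1.8546 tY=0.6626  stride 1/|dx|=3.8637 1/|dy|=1.0353
    cross y-line → (3,3), t=0.6626 (wall)
  → r_1 = 0.6626
beam 2: φ=90°, α=165°
  d=(-0.9659,0.2588)  start (3,2)  tX=0.5383 tY=2.4728  stride 1/|dx|=1.0353 1/|dy|=3.8637
    cross x-line → (2,2), t=0.5383
    cross x-line → (1,2), t=1.5736
    cross y-line → (1,3), t=2.4728
    cross x-line → (0,3), t=2.6089 (wall)
  → r_2 = 2.6089
beam 3: φ=180°, α=255°
  d=(-0.2588,-0.9659)  start (3,2)  tX=2.0091 tY=0.3727  stride 1/|dx|=3.8637 1/|dy|=1.0353
    cross y-line → (3,1), t=0.3727
    cross y-line → (3,0), t=1.4080 (wall)
  → r_3 = 1.4080
beam 4: φ=270°, α=345°
  d=(0.9659,-0.2588)  start (3,2)  tX=0.4969 tY=1.3909  stride 1/|dx|=1.0353 1/|dy|=3.8637
    cross x-line → (4,2), t=0.4969
    cross y-line → (4,1), t=1.3909
    cross x-line → (5,1), t=1.5322 (wall)
  → r_4 = 1.5322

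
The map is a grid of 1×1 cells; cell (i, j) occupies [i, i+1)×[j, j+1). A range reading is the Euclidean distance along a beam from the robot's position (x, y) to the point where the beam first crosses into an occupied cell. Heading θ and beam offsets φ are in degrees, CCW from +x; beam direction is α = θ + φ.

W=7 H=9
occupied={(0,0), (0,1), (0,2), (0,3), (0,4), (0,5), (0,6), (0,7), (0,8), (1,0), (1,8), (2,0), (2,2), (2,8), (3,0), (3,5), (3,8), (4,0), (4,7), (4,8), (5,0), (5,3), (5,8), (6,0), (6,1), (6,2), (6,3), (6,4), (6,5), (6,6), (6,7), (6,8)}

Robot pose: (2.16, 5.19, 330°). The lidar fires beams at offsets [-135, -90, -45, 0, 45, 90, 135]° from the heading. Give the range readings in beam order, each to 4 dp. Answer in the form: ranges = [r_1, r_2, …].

ranges = [1.2009, 2.3200, 2.2673, 3.2793, 0.8696, 3.2447, 2.9091]

beam 1: φ=-135°, α=195°
  d=(-0.9659,-0.2588)  start (2,5)  tX=0.1656 tY=0.7341  stride 1/|dx|=1.0353 1/|dy|=3.8637
    cross x-line → (1,5), t=0.1656
    cross y-line → (1,4), t=0.7341
    cross x-line → (0,4), t=1.2009 (wall)
  → r_1 = 1.2009
beam 2: φ=-90°, α=240°
  d=(-0.5000,-0.8660)  start (2,5)  tX=0.3200 tY=0.2194  stride 1/|dx|=2.0000 1/|dy|=1.1547
    cross y-line → (2,4), t=0.2194
    cross x-line → (1,4), t=0.3200
    cross y-line → (1,3), t=1.3741
    cross x-line → (0,3), t=2.3200 (wall)
  → r_2 = 2.3200
beam 3: φ=-45°, α=285°
  d=(0.2588,-0.9659)  start (2,5)  tX=3.2455 tY=0.1967  stride 1/|dx|=3.8637 1/|dy|=1.0353
    cross y-line → (2,4), t=0.1967
    cross y-line → (2,3), t=1.2320
    cross y-line → (2,2), t=2.2673 (wall)
  → r_3 = 2.2673
beam 4: φ=0°, α=330°
  d=(0.8660,-0.5000)  start (2,5)  tX=0.9699 tY=0.3800  stride 1/|dx|=1.1547 1/|dy|=2.0000
    cross y-line → (2,4), t=0.3800
    cross x-line → (3,4), t=0.9699
    cross x-line → (4,4), t=2.1246
    cross y-line → (4,3), t=2.3800
    cross x-line → (5,3), t=3.2793 (wall)
  → r_4 = 3.2793
beam 5: φ=45°, α=15°
  d=(0.9659,0.2588)  start (2,5)  tX=0.8696 tY=3.1296  stride 1/|dx|=1.0353 1/|dy|=3.8637
    cross x-line → (3,5), t=0.8696 (wall)
  → r_5 = 0.8696
beam 6: φ=90°, α=60°
  d=(0.5000,0.8660)  start (2,5)  tX=1.6800 tY=0.9353  stride 1/|dx|=2.0000 1/|dy|=1.1547
    cross y-line → (2,6), t=0.9353
    cross x-line → (3,6), t=1.6800
    cross y-line → (3,7), t=2.0900
    cross y-line → (3,8), t=3.2447 (wall)
  → r_6 = 3.2447
beam 7: φ=135°, α=105°
  d=(-0.2588,0.9659)  start (2,5)  tX=0.6182 tY=0.8386  stride 1/|dx|=3.8637 1/|dy|=1.0353
    cross x-line → (1,5), t=0.6182
    cross y-line → (1,6), t=0.8386
    cross y-line → (1,7), t=1.8738
    cross y-line → (1,8), t=2.9091 (wall)
  → r_7 = 2.9091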